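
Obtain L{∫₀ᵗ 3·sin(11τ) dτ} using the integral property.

L{∫₀ᵗ f(τ)dτ} = F(s)/s with F(s) = 33/(s² + 121), so the result is (33/(s² + 121))/s = 33/(s(s² + 121))

Final answer: 33/(s(s² + 121))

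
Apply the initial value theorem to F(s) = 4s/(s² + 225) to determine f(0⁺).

f(0⁺) = lim_{s→∞} s·4s/(s² + 225) = lim_{s→∞} 4s²/(s² + 225) = 4

Final answer: 4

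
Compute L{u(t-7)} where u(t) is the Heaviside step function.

L{u(t-a)} = e^(-as)/s. Here a=7, so L{u(t-7)} = e^(-7s)/s

Final answer: e^(-7s)/s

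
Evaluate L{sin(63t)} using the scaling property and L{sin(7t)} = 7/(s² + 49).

Using L{f(at)} = (1/a)F(s/a) with a=9: L{sin(63t)} = (1/9) · 7/((s/9)² + 49) = (1/9) · 7·81/(s² + 3969) = 63/(s² + 3969)

Final answer: 63/(s² + 3969)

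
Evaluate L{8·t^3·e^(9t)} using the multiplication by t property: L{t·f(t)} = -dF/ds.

Using L{t^n·e^(at)} = n!/(s-a)^(n+1), L{t^3·e^(9t)} = 6/(s-9)^4, so L{8·t^3·e^(9t)} = 8·6/(s-9)^4 = 48/(s-9)^4

Final answer: 48/(s-9)^4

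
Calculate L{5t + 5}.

L{5t + 5} = 5·L{t} + 5·L{1} = 5/s² + 5/s

Final answer: 5/s² + 5/s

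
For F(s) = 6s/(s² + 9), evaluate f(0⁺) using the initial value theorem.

f(0⁺) = lim_{s→∞} s·6s/(s² + 9) = lim_{s→∞} 6s²/(s² + 9) = 6

Final answer: 6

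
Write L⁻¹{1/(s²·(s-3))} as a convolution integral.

1/(s²·(s-3)) = (1/s^2)·(1/(s-3)) = L{t}·L{e^(3t)}. So f(t) = t*e^(3t) = ∫₀ᵗ τ·e^(3(t-τ)) dτ

Final answer: ∫₀ᵗ τ·e^(3(t-τ)) dτ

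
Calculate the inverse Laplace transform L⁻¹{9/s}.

L⁻¹{c/s} = c, so L⁻¹{9/s} = 9

Final answer: 9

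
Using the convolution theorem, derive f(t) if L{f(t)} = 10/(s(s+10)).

10/(s(s+10)) = (10/s)·(1/(s+10)) = L{10}·L{e^(-10t)}. By convolution, f(t) = 10*e^(-10t) = ∫₀ᵗ 10·e^(-10τ) dτ = 10·(1 - e^(-10t))/10

Final answer: 10·(1 - e^(-10t))/10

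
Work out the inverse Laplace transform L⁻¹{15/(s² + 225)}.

L⁻¹{15/(s² + 225)} = sin(15t)

Final answer: sin(15t)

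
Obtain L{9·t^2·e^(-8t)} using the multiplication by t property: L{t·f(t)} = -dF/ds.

Using L{t^n·e^(at)} = n!/(s-a)^(n+1), L{t^2·e^(-8t)} = 2/(s+8)^3, so L{9·t^2·e^(-8t)} = 9·2/(s+8)^3 = 18/(s+8)^3

Final answer: 18/(s+8)^3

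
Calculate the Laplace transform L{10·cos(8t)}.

L{cos(ωt)} = s/(s² + ω²), so L{cos(8t)} = s/(s² + 64). Then L{10·cos(8t)} = 10·s/(s² + 64) = 10s/(s² + 64)

Final answer: 10s/(s² + 64)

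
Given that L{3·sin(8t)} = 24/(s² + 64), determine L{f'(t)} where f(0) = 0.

L{f'(t)} = s·F(s) - f(0) = s·24/(s² + 64) - 0 = 24s/(s² + 64)

Final answer: 24s/(s² + 64)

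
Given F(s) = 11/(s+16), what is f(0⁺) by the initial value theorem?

f(0⁺) = lim_{s→∞} s·11/(s+16) = lim_{s→∞} 11s/(s+16) = 11

Final answer: 11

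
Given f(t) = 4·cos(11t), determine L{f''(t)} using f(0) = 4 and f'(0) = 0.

F(s) = 4s/(s² + 121). L{f''(t)} = s²F(s) - sf(0) - f'(0) = 4s³/(s² + 121) - 4s = (4s³ - 4s(s² + 121))/(s² + 121) = -484s/(s² + 121)

Final answer: -484s/(s² + 121)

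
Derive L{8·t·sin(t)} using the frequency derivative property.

L{sin(t)} = 1/(s² + 1). By L{t·f(t)} = -F'(s): -d/ds[1/(s² + 1)] = -(1)·(-2s)/(s² + 1)² = 2s/(s² + 1)². Then L{8·t·sin(t)} = 8·2s/(s² + 1)² = 16s/(s² + 1)²

Final answer: 16s/(s² + 1)²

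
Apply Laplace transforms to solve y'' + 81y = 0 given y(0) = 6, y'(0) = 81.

L{y''} + 81L{y} = 0. s²Y - 6s - 81 + 81Y = 0. Y(s² + 81) = 6s + 81. Y = (6s + 81)/(s² + 81). Inverting: y(t) = 6cos(9t) + 9sin(9t)

Final answer: y(t) = 6cos(9t) + 9sin(9t)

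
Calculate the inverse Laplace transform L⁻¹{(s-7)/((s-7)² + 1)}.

Using frequency shift, L⁻¹{(s-7)/((s-7)² + 1)} = e^(7t)·cos(t)

Final answer: e^(7t)·cos(t)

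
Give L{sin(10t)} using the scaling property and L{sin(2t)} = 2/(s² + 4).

Using L{f(at)} = (1/a)F(s/a) with a=5: L{sin(10t)} = (1/5) · 2/((s/5)² + 4) = (1/5) · 2·25/(s² + 100) = 10/(s² + 100)

Final answer: 10/(s² + 100)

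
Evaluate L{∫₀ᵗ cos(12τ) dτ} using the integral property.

L{∫₀ᵗ f(τ)dτ} = F(s)/s with F(s) = s/(s² + 144), so the result is (s/(s² + 144))/s = 1/(s² + 144)

Final answer: 1/(s² + 144)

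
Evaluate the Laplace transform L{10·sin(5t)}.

L{sin(ωt)} = ω/(s² + ω²), so L{sin(5t)} = 5/(s² + 25). Then L{10·sin(5t)} = 10·5/(s² + 25) = 50/(s² + 25)

Final answer: 50/(s² + 25)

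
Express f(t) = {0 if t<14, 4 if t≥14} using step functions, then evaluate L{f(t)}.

f(t) = 4·u(t-14). L{u(t-14)} = e^(-14s)/s, so L{f(t)} = 4·e^(-14s)/s

Final answer: 4·e^(-14s)/s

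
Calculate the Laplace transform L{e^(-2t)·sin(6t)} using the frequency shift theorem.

Frequency shift: L{e^(at)f(t)} = F(s-a). L{e^(-2t)·sin(6t)} = 6/((s+2)² + 36)

Final answer: 6/((s+2)² + 36)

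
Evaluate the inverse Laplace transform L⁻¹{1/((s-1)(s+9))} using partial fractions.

Decompose: A/(s-1) + B/(s+9). A = 1/10, B = -1/10. f(t) = (e^t - e^(-9t))/10

Final answer: (e^t - e^(-9t))/10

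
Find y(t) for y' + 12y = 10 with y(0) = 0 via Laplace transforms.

sY + 12Y = 10/s. Y = 10/(s(s+12)). Partial fractions: Y = 5/6/s - 5/6/(s+12)

Final answer: y(t) = 5/6(1 - e^(-12t))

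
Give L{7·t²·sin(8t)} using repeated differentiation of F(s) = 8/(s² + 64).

F(s) = 8/(s² + 64). F'(s) = -16s/(s² + 64)². F''(s) = -16(64 - 3s²)/(s² + 64)³ = (48s² - 1024)/(s² + 64)³. So L{t²·sin(8t)} = (-1)² F''(s) = (48s² - 1024)/(s² + 64)³. Then L{7·t²·sin(8t)} = 7·(48s² - 1024)/(s² + 64)³ = (336s² - 7168)/(s² + 64)³

Final answer: (336s² - 7168)/(s² + 64)³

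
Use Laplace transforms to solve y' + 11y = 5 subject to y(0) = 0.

sY + 11Y = 5/s. Y = 5/(s(s+11)). Partial fractions: Y = 5/11/s - 5/11/(s+11)

Final answer: y(t) = 5/11(1 - e^(-11t))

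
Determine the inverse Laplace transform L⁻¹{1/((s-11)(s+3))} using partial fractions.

Decompose: A/(s-11) + B/(s+3). A = 1/14, B = -1/14. f(t) = (e^(11t) - e^(-3t))/14

Final answer: (e^(11t) - e^(-3t))/14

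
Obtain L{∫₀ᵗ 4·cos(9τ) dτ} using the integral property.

L{∫₀ᵗ f(τ)dτ} = F(s)/s with F(s) = 4s/(s² + 81), so the result is (4s/(s² + 81))/s = 4/(s² + 81)

Final answer: 4/(s² + 81)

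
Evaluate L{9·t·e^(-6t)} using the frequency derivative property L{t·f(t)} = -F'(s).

L{e^(-6t)} = 1/(s+6). By frequency derivative: L{t·e^(-6t)} = -d/ds[1/(s+6)] = -(-1)/(s+6)² = 1/(s+6)². Then L{9·t·e^(-6t)} = 9·1/(s+6)² = 9/(s+6)²

Final answer: 9/(s+6)²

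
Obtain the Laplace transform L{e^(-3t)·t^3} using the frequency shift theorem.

L{e^(at)·t^n} = n!/(s-a)^(n+1), so L{e^(-3t)·t^3} = 6/(s+3)^4

Final answer: 6/(s+3)^4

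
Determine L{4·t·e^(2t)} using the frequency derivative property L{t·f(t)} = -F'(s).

L{e^(2t)} = 1/(s-2). By frequency derivative: L{t·e^(2t)} = -d/ds[1/(s-2)] = -(-1)/(s-2)² = 1/(s-2)². Then L{4·t·e^(2t)} = 4·1/(s-2)² = 4/(s-2)²

Final answer: 4/(s-2)²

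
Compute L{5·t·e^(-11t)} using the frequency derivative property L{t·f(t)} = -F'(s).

L{e^(-11t)} = 1/(s+11). By frequency derivative: L{t·e^(-11t)} = -d/ds[1/(s+11)] = -(-1)/(s+11)² = 1/(s+11)². Then L{5·t·e^(-11t)} = 5·1/(s+11)² = 5/(s+11)²

Final answer: 5/(s+11)²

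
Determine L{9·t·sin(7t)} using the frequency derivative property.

L{sin(7t)} = 7/(s² + 49). By L{t·f(t)} = -F'(s): -d/ds[7/(s² + 49)] = -(7)·(-2s)/(s² + 49)² = 14s/(s² + 49)². Then L{9·t·sin(7t)} = 9·14s/(s² + 49)² = 126s/(s² + 49)²

Final answer: 126s/(s² + 49)²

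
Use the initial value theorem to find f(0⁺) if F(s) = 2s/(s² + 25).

f(0⁺) = lim_{s→∞} s·2s/(s² + 25) = lim_{s→∞} 2s²/(s² + 25) = 2

Final answer: 2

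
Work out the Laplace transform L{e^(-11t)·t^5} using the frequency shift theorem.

L{e^(at)·t^n} = n!/(s-a)^(n+1), so L{e^(-11t)·t^5} = 120/(s+11)^6

Final answer: 120/(s+11)^6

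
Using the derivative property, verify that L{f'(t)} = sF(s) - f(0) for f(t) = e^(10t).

f'(t) = 10e^(10t). Direct: L{f'(t)} = 10/(s-10). Property: s·1/(s-10) - 1 = (s - (s-10))/(s-10) = 10/(s-10). ✓

Final answer: 10/(s-10)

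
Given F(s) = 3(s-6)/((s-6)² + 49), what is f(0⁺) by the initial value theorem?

f(0⁺) = lim_{s→∞} sF(s) = lim_{s→∞} 3s(s-6)/((s-6)² + 49) = 3

Final answer: 3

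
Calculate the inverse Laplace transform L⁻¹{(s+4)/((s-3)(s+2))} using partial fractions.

Using partial fractions, f(t) = (7e^(3t) - 2e^(-2t))/5

Final answer: (7e^(3t) - 2e^(-2t))/5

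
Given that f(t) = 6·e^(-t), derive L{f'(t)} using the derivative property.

f(0) = 6, F(s) = 6/(s+1). L{f'(t)} = s·F(s) - f(0) = 6s/(s+1) - 6 = (6s - 6(s+1))/(s+1) = -6/(s+1)

Final answer: -6/(s+1)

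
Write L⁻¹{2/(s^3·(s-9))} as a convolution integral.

2/(s^3·(s-9)) = (2/s^3)·(1/(s-9)) = L{t^2}·L{e^(9t)}. So f(t) = t^2*e^(9t) = ∫₀ᵗ τ^2·e^(9(t-τ)) dτ

Final answer: ∫₀ᵗ τ^2·e^(9(t-τ)) dτ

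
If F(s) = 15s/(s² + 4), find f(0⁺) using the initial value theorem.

f(0⁺) = lim_{s→∞} s·15s/(s² + 4) = lim_{s→∞} 15s²/(s² + 4) = 15

Final answer: 15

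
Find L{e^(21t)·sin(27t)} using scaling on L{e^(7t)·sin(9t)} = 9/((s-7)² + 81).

Scaling with a=3: L{e^(21t)·sin(27t)} = (1/3) · 9/((s/3-7)² + 81). Simplifying: 27/((s-21)² + 729)

Final answer: 27/((s-21)² + 729)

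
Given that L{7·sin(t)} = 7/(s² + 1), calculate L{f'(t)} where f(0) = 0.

L{f'(t)} = s·F(s) - f(0) = s·7/(s² + 1) - 0 = 7s/(s² + 1)

Final answer: 7s/(s² + 1)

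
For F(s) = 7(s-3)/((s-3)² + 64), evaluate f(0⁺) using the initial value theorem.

f(0⁺) = lim_{s→∞} sF(s) = lim_{s→∞} 7s(s-3)/((s-3)² + 64) = 7

Final answer: 7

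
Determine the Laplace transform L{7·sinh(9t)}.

L{sinh(ωt)} = ω/(s² - ω²), so L{sinh(9t)} = 9/(s² - 81). Then L{7·sinh(9t)} = 7·9/(s² - 81) = 63/(s² - 81)

Final answer: 63/(s² - 81)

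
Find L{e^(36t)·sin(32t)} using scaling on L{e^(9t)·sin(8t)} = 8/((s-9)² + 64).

Scaling with a=4: L{e^(36t)·sin(32t)} = (1/4) · 8/((s/4-9)² + 64). Simplifying: 32/((s-36)² + 1024)

Final answer: 32/((s-36)² + 1024)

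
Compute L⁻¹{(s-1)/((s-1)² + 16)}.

Using frequency shift: L⁻¹{(s-a)/((s-a)² + b²)} = e^(at)cos(bt). Here a=1, b=4

Final answer: e^t·cos(4t)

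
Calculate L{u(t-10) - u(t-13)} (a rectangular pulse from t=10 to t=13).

L{u(t-a)} = e^(-as)/s. L{u(t-10) - u(t-13)} = (e^(-10s) - e^(-13s))/s

Final answer: (e^(-10s) - e^(-13s))/s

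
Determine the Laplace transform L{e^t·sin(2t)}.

L{e^(at)·sin(ωt)} = ω/((s-a)² + ω²), so L{e^t·sin(2t)} = 2/((s-1)² + 4)

Final answer: 2/((s-1)² + 4)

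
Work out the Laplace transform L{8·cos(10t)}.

L{cos(ωt)} = s/(s² + ω²), so L{cos(10t)} = s/(s² + 100). Then L{8·cos(10t)} = 8·s/(s² + 100) = 8s/(s² + 100)

Final answer: 8s/(s² + 100)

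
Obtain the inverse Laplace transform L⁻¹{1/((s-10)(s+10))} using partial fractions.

Decompose: A/(s-10) + B/(s+10). A = 1/20, B = -1/20. f(t) = (e^(10t) - e^(-10t))/20

Final answer: (e^(10t) - e^(-10t))/20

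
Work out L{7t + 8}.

L{7t + 8} = 7·L{t} + 8·L{1} = 7/s² + 8/s

Final answer: 7/s² + 8/s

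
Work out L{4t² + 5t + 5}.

L{4t² + 5t + 5} = 4·2/s³ + 5/s² + 5/s = 8/s³ + 5/s² + 5/s

Final answer: 8/s³ + 5/s² + 5/s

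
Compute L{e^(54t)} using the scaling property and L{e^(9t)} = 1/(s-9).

Using L{f(at)} = (1/a)F(s/a) with a=6 and f(t) = e^(9t): L{e^(54t)} = (1/6) · 1/((s/6)-9) = (1/6) · 6/(s-54) = 1/(s-54)

Final answer: 1/(s-54)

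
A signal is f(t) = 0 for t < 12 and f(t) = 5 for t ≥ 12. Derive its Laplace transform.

f(t) = 5·u(t-12). L{u(t-12)} = e^(-12s)/s, so L{f(t)} = 5·e^(-12s)/s

Final answer: 5·e^(-12s)/s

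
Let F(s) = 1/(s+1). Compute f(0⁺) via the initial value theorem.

f(0⁺) = lim_{s→∞} s·1/(s+1) = lim_{s→∞} s/(s+1) = 1

Final answer: 1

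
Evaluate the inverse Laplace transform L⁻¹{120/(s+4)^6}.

L⁻¹{n!/(s-a)^(n+1)} = t^n·e^(at), so L⁻¹{120/(s+4)^6} = t^5·e^(-4t)

Final answer: t^5·e^(-4t)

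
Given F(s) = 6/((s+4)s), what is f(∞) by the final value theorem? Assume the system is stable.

f(∞) = lim_{s→0} sF(s) = lim_{s→0} 6/(s+4) = 3/2

Final answer: 3/2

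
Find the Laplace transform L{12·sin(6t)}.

L{sin(ωt)} = ω/(s² + ω²), so L{sin(6t)} = 6/(s² + 36). Then L{12·sin(6t)} = 12·6/(s² + 36) = 72/(s² + 36)

Final answer: 72/(s² + 36)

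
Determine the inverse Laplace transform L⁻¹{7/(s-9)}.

L⁻¹{1/(s-a)} = e^(at), so L⁻¹{1/(s-9)} = e^(9t), and L⁻¹{7/(s-9)} = 7·e^(9t)

Final answer: 7·e^(9t)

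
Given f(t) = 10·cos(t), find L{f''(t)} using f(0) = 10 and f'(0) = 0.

F(s) = 10s/(s² + 1). L{f''(t)} = s²F(s) - sf(0) - f'(0) = 10s³/(s² + 1) - 10s = (10s³ - 10s(s² + 1))/(s² + 1) = -10s/(s² + 1)

Final answer: -10s/(s² + 1)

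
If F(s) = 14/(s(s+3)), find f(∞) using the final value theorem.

f(∞) = lim_{s→0} s·14/(s(s+3)) = lim_{s→0} 14/(s+3) = 14/3 = 14/3

Final answer: 14/3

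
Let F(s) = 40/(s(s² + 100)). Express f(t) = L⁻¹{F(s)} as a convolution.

40/(s(s² + 100)) = (1/s)·(40/(s² + 100)) = L{1}·L{4·sin(10t)}. So f(t) = 1*(4·sin(10t)) = ∫₀ᵗ 4·sin(10τ) dτ

Final answer: ∫₀ᵗ 4·sin(10τ) dτ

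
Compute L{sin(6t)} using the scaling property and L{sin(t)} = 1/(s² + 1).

Using L{f(at)} = (1/a)F(s/a) with a=6: L{sin(6t)} = (1/6) · 1/((s/6)² + 1) = (1/6) · 1·36/(s² + 36) = 6/(s² + 36)

Final answer: 6/(s² + 36)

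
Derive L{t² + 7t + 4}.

L{t² + 7t + 4} = 2/s³ + 7/s² + 4/s = 2/s³ + 7/s² + 4/s

Final answer: 2/s³ + 7/s² + 4/s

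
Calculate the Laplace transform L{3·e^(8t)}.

L{e^(at)} = 1/(s-a), so L{e^(8t)} = 1/(s-8). Then L{3·e^(8t)} = 3/(s-8)

Final answer: 3/(s-8)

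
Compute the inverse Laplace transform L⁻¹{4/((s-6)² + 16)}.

Using frequency shift, L⁻¹{4/((s-6)² + 16)} = e^(6t)·sin(4t)

Final answer: e^(6t)·sin(4t)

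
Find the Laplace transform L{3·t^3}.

L{t^n} = n!/s^(n+1), so L{t^3} = 6/s^4. Then L{3·t^3} = 3·6/s^4 = 18/s^4

Final answer: 18/s^4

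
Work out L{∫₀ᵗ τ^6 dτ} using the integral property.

L{∫₀ᵗ f(τ)dτ} = F(s)/s with f(t) = t^6. F(s) = 720/s^7, so L{∫₀ᵗ τ^6 dτ} = (720/s^7)/s = 720/s^8. (Check: ∫₀ᵗ τ^6 dτ = t^7/7.)

Final answer: 720/s^8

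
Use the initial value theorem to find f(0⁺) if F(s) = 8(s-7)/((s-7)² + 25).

f(0⁺) = lim_{s→∞} sF(s) = lim_{s→∞} 8s(s-7)/((s-7)² + 25) = 8

Final answer: 8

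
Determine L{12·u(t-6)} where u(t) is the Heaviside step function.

L{u(t-a)} = e^(-as)/s. Here a=6, so L{u(t-6)} = e^(-6s)/s, and L{12·u(t-6)} = 12·e^(-6s)/s

Final answer: 12·e^(-6s)/s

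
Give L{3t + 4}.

L{3t + 4} = 3·L{t} + 4·L{1} = 3/s² + 4/s

Final answer: 3/s² + 4/s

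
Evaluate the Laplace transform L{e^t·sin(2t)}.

L{e^(at)·sin(ωt)} = ω/((s-a)² + ω²), so L{e^t·sin(2t)} = 2/((s-1)² + 4)

Final answer: 2/((s-1)² + 4)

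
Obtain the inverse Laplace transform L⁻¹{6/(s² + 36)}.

L⁻¹{6/(s² + 36)} = sin(6t)

Final answer: sin(6t)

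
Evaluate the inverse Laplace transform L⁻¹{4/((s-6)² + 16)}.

Using frequency shift, L⁻¹{4/((s-6)² + 16)} = e^(6t)·sin(4t)

Final answer: e^(6t)·sin(4t)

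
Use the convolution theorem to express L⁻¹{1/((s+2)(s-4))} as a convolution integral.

1/((s+2)(s-4)) = (1/(s+2))·(1/(s-4)) = L{e^(-2t)}·L{e^(4t)}. So f(t) = e^(-2t)*e^(4t) = ∫₀ᵗ e^(-2τ)·e^(4(t-τ)) dτ

Final answer: ∫₀ᵗ e^(-2τ)·e^(4(t-τ)) dτ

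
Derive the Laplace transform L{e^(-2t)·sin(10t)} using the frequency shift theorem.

Frequency shift: L{e^(at)f(t)} = F(s-a). L{e^(-2t)·sin(10t)} = 10/((s+2)² + 100)

Final answer: 10/((s+2)² + 100)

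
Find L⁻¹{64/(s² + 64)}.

This is the form c·a/(s² + a²) with a = 8, c = 8. L⁻¹ = 8·sin(8t)

Final answer: 8·sin(8t)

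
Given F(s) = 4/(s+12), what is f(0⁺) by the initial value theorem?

f(0⁺) = lim_{s→∞} s·4/(s+12) = lim_{s→∞} 4s/(s+12) = 4

Final answer: 4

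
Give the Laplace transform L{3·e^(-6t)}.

L{e^(at)} = 1/(s-a), so L{e^(-6t)} = 1/(s+6). Then L{3·e^(-6t)} = 3/(s+6)

Final answer: 3/(s+6)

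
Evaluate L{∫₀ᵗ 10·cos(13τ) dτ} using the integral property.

L{∫₀ᵗ f(τ)dτ} = F(s)/s with F(s) = 10s/(s² + 169), so the result is (10s/(s² + 169))/s = 10/(s² + 169)

Final answer: 10/(s² + 169)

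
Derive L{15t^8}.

L{t^n} = n!/s^(n+1). So L{15t^8} = 15·8!/s^9 = 604800/s^9

Final answer: 604800/s^9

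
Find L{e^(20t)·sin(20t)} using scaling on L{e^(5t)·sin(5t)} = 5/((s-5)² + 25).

Scaling with a=4: L{e^(20t)·sin(20t)} = (1/4) · 5/((s/4-5)² + 25). Simplifying: 20/((s-20)² + 400)

Final answer: 20/((s-20)² + 400)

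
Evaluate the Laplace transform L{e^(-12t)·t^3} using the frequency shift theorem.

L{e^(at)·t^n} = n!/(s-a)^(n+1), so L{e^(-12t)·t^3} = 6/(s+12)^4

Final answer: 6/(s+12)^4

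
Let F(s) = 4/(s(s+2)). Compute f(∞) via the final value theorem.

f(∞) = lim_{s→0} s·4/(s(s+2)) = lim_{s→0} 4/(s+2) = 4/2 = 2

Final answer: 2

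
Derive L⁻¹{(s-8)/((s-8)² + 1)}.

Using frequency shift: L⁻¹{(s-a)/((s-a)² + b²)} = e^(at)cos(bt). Here a=8, b=1

Final answer: e^(8t)·cos(t)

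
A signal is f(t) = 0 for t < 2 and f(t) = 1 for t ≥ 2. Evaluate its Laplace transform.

f(t) = u(t-2). L{u(t-2)} = e^(-2s)/s, so L{f(t)} = e^(-2s)/s

Final answer: e^(-2s)/s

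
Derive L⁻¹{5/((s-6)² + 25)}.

Form: b/((s-a)² + b²) → e^(at)sin(bt). With a=6, b=5

Final answer: e^(6t)·sin(5t)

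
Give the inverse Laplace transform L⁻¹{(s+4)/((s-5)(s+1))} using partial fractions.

Using partial fractions, f(t) = (9e^(5t) - 3e^(-t))/6

Final answer: (9e^(5t) - 3e^(-t))/6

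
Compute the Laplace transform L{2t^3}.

L{2t^3} = 2 · L{t^3} = 2 · 6/s^4 = 12/s^4

Final answer: 12/s^4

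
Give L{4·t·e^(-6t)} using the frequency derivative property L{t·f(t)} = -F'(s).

L{e^(-6t)} = 1/(s+6). By frequency derivative: L{t·e^(-6t)} = -d/ds[1/(s+6)] = -(-1)/(s+6)² = 1/(s+6)². Then L{4·t·e^(-6t)} = 4·1/(s+6)² = 4/(s+6)²

Final answer: 4/(s+6)²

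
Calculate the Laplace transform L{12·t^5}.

L{t^n} = n!/s^(n+1), so L{t^5} = 120/s^6. Then L{12·t^5} = 12·120/s^6 = 1440/s^6

Final answer: 1440/s^6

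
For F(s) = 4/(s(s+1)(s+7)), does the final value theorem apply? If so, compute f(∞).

Poles of sF(s) = 4/((s+1)(s+7)) are at s = -1 and s = -7, both in the left half-plane. Theorem applies. f(∞) = lim_{s→0} sF(s) = 4/(1·7) = 4/7

Final answer: 4/7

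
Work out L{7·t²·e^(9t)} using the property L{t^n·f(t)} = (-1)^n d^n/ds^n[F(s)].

L{e^(9t)} = 1/(s-9). d/ds[1/(s-9)] = -1/(s-9)². d²/ds²[1/(s-9)] = 2/(s-9)³. So L{t²·e^(9t)} = (-1)² · 2/(s-9)³ = 2/(s-9)³. Then L{7·t²·e^(9t)} = 7·2/(s-9)³ = 14/(s-9)³

Final answer: 14/(s-9)³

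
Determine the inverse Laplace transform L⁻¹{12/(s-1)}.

L⁻¹{1/(s-a)} = e^(at), so L⁻¹{1/(s-1)} = e^t, and L⁻¹{12/(s-1)} = 12·e^t

Final answer: 12·e^t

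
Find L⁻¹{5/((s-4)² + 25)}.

Form: b/((s-a)² + b²) → e^(at)sin(bt). With a=4, b=5

Final answer: e^(4t)·sin(5t)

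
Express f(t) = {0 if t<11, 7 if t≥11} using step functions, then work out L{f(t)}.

f(t) = 7·u(t-11). L{u(t-11)} = e^(-11s)/s, so L{f(t)} = 7·e^(-11s)/s

Final answer: 7·e^(-11s)/s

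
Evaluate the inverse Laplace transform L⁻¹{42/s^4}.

L⁻¹{n!/s^(n+1)} = t^n with n=3. So L⁻¹{6/s^4} = t^3, and L⁻¹{42/s^4} = (42/6)·t^3 = 7·t^3

Final answer: 7·t^3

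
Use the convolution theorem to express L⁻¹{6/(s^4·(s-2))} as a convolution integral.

6/(s^4·(s-2)) = (6/s^4)·(1/(s-2)) = L{t^3}·L{e^(2t)}. So f(t) = t^3*e^(2t) = ∫₀ᵗ τ^3·e^(2(t-τ)) dτ

Final answer: ∫₀ᵗ τ^3·e^(2(t-τ)) dτ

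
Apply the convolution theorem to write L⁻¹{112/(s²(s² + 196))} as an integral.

112/(s²(s² + 196)) = (1/s²)·(112/(s² + 196)) = L{t}·L{8·sin(14t)}. So f(t) = t*(8·sin(14t)) = ∫₀ᵗ 8τ·sin(14(t-τ)) dτ

Final answer: ∫₀ᵗ 8τ·sin(14(t-τ)) dτ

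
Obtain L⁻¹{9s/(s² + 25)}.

This is the form c·s/(s² + a²) with a = 5, c = 9. L⁻¹ = 9·cos(5t)

Final answer: 9·cos(5t)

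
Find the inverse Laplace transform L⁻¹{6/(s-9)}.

L⁻¹{1/(s-a)} = e^(at), so L⁻¹{1/(s-9)} = e^(9t), and L⁻¹{6/(s-9)} = 6·e^(9t)

Final answer: 6·e^(9t)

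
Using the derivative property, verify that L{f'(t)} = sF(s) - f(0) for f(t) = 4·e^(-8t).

f'(t) = -32e^(-8t). Direct: L{f'(t)} = -32/(s+8). Property: s·4/(s+8) - 4 = (4s - 4(s+8))/(s+8) = -32/(s+8). ✓

Final answer: -32/(s+8)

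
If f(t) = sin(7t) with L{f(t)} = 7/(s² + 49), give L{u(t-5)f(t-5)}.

Time shift theorem: L{u(t-a)f(t-a)} = e^(-as)F(s). Here a=5, F(s) = 7/(s² + 49), so L{u(t-5)f(t-5)} = e^(-5s)·7/(s² + 49)

Final answer: e^(-5s)·7/(s² + 49)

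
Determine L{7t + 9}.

L{7t + 9} = 7·L{t} + 9·L{1} = 7/s² + 9/s

Final answer: 7/s² + 9/s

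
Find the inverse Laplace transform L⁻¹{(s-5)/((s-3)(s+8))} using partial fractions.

Using partial fractions, f(t) = (-2e^(3t) + 13e^(-8t))/11

Final answer: (-2e^(3t) + 13e^(-8t))/11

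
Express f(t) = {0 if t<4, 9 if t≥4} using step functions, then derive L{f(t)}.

f(t) = 9·u(t-4). L{u(t-4)} = e^(-4s)/s, so L{f(t)} = 9·e^(-4s)/s

Final answer: 9·e^(-4s)/s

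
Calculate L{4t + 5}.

L{4t + 5} = 4·L{t} + 5·L{1} = 4/s² + 5/s

Final answer: 4/s² + 5/s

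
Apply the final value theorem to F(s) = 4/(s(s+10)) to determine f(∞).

f(∞) = lim_{s→0} s·4/(s(s+10)) = lim_{s→0} 4/(s+10) = 4/10 = 2/5

Final answer: 2/5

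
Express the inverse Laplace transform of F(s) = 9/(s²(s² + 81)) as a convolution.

9/(s²(s² + 81)) = (1/s²)·(9/(s² + 81)) = L{t}·L{sin(9t)}. So f(t) = t*(sin(9t)) = ∫₀ᵗ τ·sin(9(t-τ)) dτ

Final answer: ∫₀ᵗ τ·sin(9(t-τ)) dτ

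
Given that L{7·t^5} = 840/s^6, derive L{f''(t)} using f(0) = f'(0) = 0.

L{f''(t)} = s²F(s) - sf(0) - f'(0) = s²·840/s^6 - 0 - 0 = 840/s^4

Final answer: 840/s^4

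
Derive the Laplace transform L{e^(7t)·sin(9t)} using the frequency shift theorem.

Frequency shift: L{e^(at)f(t)} = F(s-a). L{e^(7t)·sin(9t)} = 9/((s-7)² + 81)

Final answer: 9/((s-7)² + 81)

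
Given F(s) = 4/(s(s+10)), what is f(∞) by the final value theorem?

f(∞) = lim_{s→0} s·4/(s(s+10)) = lim_{s→0} 4/(s+10) = 4/10 = 2/5

Final answer: 2/5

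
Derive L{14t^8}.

L{t^n} = n!/s^(n+1). So L{14t^8} = 14·8!/s^9 = 564480/s^9

Final answer: 564480/s^9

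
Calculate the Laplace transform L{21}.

L{21} = 21 · L{1} = 21/s

Final answer: 21/s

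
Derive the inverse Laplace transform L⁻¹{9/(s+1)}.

L⁻¹{1/(s-a)} = e^(at), so L⁻¹{1/(s+1)} = e^(-t), and L⁻¹{9/(s+1)} = 9·e^(-t)

Final answer: 9·e^(-t)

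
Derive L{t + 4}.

L{t + 4} = L{t} + 4·L{1} = 1/s² + 4/s

Final answer: 1/s² + 4/s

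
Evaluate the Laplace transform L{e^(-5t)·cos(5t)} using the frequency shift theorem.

Frequency shift: L{e^(at)f(t)} = F(s-a). L{e^(-5t)·cos(5t)} = (s+5)/((s+5)² + 25)

Final answer: (s+5)/((s+5)² + 25)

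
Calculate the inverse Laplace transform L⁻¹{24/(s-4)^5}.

L⁻¹{n!/(s-a)^(n+1)} = t^n·e^(at), so L⁻¹{24/(s-4)^5} = t^4·e^(4t)

Final answer: t^4·e^(4t)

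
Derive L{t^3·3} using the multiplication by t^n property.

L{3} = 3/s. d^1/ds^1[1/s] = -1/s². d^2/ds^2[1/s] = 2/s^3. d^3/ds^3[1/s] = -6/s^4. So L{t^3} = (-1)^{3}·-6/s^4 = 6/s^4. Then L{t^3·3} = 3·6/s^4 = 18/s^4

Final answer: 18/s^4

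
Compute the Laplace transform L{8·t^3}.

L{t^n} = n!/s^(n+1), so L{t^3} = 6/s^4. Then L{8·t^3} = 8·6/s^4 = 48/s^4

Final answer: 48/s^4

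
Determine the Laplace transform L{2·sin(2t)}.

L{sin(ωt)} = ω/(s² + ω²), so L{sin(2t)} = 2/(s² + 4). Then L{2·sin(2t)} = 2·2/(s² + 4) = 4/(s² + 4)

Final answer: 4/(s² + 4)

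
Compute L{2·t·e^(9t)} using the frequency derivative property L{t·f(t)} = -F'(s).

L{e^(9t)} = 1/(s-9). By frequency derivative: L{t·e^(9t)} = -d/ds[1/(s-9)] = -(-1)/(s-9)² = 1/(s-9)². Then L{2·t·e^(9t)} = 2·1/(s-9)² = 2/(s-9)²

Final answer: 2/(s-9)²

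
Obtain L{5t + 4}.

L{5t + 4} = 5·L{t} + 4·L{1} = 5/s² + 4/s

Final answer: 5/s² + 4/s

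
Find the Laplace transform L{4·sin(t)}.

L{sin(ωt)} = ω/(s² + ω²), so L{sin(t)} = 1/(s² + 1). Then L{4·sin(t)} = 4·1/(s² + 1) = 4/(s² + 1)

Final answer: 4/(s² + 1)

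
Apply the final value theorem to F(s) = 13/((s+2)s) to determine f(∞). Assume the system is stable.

f(∞) = lim_{s→0} sF(s) = lim_{s→0} 13/(s+2) = 13/2

Final answer: 13/2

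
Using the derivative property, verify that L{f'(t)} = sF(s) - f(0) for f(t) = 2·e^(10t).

f'(t) = 20e^(10t). Direct: L{f'(t)} = 20/(s-10). Property: s·2/(s-10) - 2 = (2s - 2(s-10))/(s-10) = 20/(s-10). ✓

Final answer: 20/(s-10)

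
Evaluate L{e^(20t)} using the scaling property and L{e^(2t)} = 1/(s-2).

Using L{f(at)} = (1/a)F(s/a) with a=10 and f(t) = e^(2t): L{e^(20t)} = (1/10) · 1/((s/10)-2) = (1/10) · 10/(s-20) = 1/(s-20)

Final answer: 1/(s-20)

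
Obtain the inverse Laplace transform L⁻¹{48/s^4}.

L⁻¹{n!/s^(n+1)} = t^n with n=3. So L⁻¹{6/s^4} = t^3, and L⁻¹{48/s^4} = (48/6)·t^3 = 8·t^3

Final answer: 8·t^3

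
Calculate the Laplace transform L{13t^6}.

L{13t^6} = 13 · L{t^6} = 13 · 720/s^7 = 9360/s^7

Final answer: 9360/s^7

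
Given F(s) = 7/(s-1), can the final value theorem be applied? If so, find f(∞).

sF(s) = 7s/(s-1) has a pole at s = 1 in the right half-plane. Theorem does NOT apply (unstable system; f(t) = 7·e^t grows without bound).

Final answer: Not applicable (unstable)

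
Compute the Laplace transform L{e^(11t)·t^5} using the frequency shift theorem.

L{e^(at)·t^n} = n!/(s-a)^(n+1), so L{e^(11t)·t^5} = 120/(s-11)^6

Final answer: 120/(s-11)^6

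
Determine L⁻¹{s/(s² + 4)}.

This is the form c·s/(s² + a²) with a = 2. L⁻¹ = cos(2t)

Final answer: cos(2t)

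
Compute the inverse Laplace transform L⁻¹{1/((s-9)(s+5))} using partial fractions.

Decompose: A/(s-9) + B/(s+5). A = 1/14, B = -1/14. f(t) = (e^(9t) - e^(-5t))/14

Final answer: (e^(9t) - e^(-5t))/14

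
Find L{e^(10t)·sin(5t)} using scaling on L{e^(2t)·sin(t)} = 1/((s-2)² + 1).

Scaling with a=5: L{e^(10t)·sin(5t)} = (1/5) · 1/((s/5-2)² + 1). Simplifying: 5/((s-10)² + 25)

Final answer: 5/((s-10)² + 25)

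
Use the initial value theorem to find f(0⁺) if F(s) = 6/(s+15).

f(0⁺) = lim_{s→∞} s·6/(s+15) = lim_{s→∞} 6s/(s+15) = 6

Final answer: 6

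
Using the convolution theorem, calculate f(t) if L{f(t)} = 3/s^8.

3/s^8 = (3/s)·(1/s^7) = L{3}·L{t^6/720}. By convolution, f(t) = 3*t^6/720 = ∫₀ᵗ 3·τ^6/720 dτ = 3·t^7/5040

Final answer: 3·t^7/5040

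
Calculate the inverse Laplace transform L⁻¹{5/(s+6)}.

L⁻¹{1/(s-a)} = e^(at), so L⁻¹{1/(s+6)} = e^(-6t), and L⁻¹{5/(s+6)} = 5·e^(-6t)

Final answer: 5·e^(-6t)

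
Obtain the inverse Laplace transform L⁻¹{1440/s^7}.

L⁻¹{n!/s^(n+1)} = t^n with n=6. So L⁻¹{720/s^7} = t^6, and L⁻¹{1440/s^7} = (1440/720)·t^6 = 2·t^6

Final answer: 2·t^6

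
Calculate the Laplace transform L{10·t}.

L{t^n} = n!/s^(n+1), so L{t} = 1/s^2. Then L{10·t} = 10·1/s^2 = 10/s^2

Final answer: 10/s^2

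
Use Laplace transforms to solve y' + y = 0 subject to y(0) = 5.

L{y'} + L{y} = 0. sY - 5 + Y = 0. Y(s+1) = 5. Y = 5/(s+1)

Final answer: y(t) = 5e^(-t)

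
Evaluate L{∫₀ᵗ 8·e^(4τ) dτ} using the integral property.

L{∫₀ᵗ f(τ)dτ} = F(s)/s with F(s) = 8/(s-4), so L{∫₀ᵗ 8·e^(4τ) dτ} = 8/(s(s-4))

Final answer: 8/(s(s-4))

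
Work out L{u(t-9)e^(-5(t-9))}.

u(t-a)f(t-a) with f(t)=e^(-5t). L{e^(-5t)} = 1/(s+5). By time shift: e^(-9s)/(s+5)

Final answer: e^(-9s)/(s+5)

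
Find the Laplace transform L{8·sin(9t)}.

L{sin(ωt)} = ω/(s² + ω²), so L{sin(9t)} = 9/(s² + 81). Then L{8·sin(9t)} = 8·9/(s² + 81) = 72/(s² + 81)

Final answer: 72/(s² + 81)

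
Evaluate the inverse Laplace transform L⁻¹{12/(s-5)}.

L⁻¹{1/(s-a)} = e^(at), so L⁻¹{1/(s-5)} = e^(5t), and L⁻¹{12/(s-5)} = 12·e^(5t)

Final answer: 12·e^(5t)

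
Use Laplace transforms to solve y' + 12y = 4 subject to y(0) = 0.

sY + 12Y = 4/s. Y = 4/(s(s+12)). Partial fractions: Y = 1/3/s - 1/3/(s+12)

Final answer: y(t) = 1/3(1 - e^(-12t))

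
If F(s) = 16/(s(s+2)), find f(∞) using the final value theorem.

f(∞) = lim_{s→0} s·16/(s(s+2)) = lim_{s→0} 16/(s+2) = 16/2 = 8

Final answer: 8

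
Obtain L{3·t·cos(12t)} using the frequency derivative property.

L{cos(12t)} = s/(s² + 144). Derivative: d/ds[s/(s² + 144)] = [(s² + 144) - s·2s]/(s² + 144)² = (144 - s²)/(s² + 144)². So L{t·cos(12t)} = -F'(s) = (s² - 144)/(s² + 144)². Then L{3·t·cos(12t)} = 3·(s² - 144)/(s² + 144)²

Final answer: 3·(s² - 144)/(s² + 144)²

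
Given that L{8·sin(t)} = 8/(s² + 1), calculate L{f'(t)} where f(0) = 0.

L{f'(t)} = s·F(s) - f(0) = s·8/(s² + 1) - 0 = 8s/(s² + 1)

Final answer: 8s/(s² + 1)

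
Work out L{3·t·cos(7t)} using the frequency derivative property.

L{cos(7t)} = s/(s² + 49). Derivative: d/ds[s/(s² + 49)] = [(s² + 49) - s·2s]/(s² + 49)² = (49 - s²)/(s² + 49)². So L{t·cos(7t)} = -F'(s) = (s² - 49)/(s² + 49)². Then L{3·t·cos(7t)} = 3·(s² - 49)/(s² + 49)²

Final answer: 3·(s² - 49)/(s² + 49)²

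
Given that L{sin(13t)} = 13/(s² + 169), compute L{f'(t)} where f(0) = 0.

L{f'(t)} = s·F(s) - f(0) = s·13/(s² + 169) - 0 = 13s/(s² + 169)

Final answer: 13s/(s² + 169)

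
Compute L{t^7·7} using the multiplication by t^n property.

L{7} = 7/s. d^1/ds^1[1/s] = -1/s². d^2/ds^2[1/s] = 2/s^3. d^3/ds^3[1/s] = -6/s^4. d^4/ds^4[1/s] = 24/s^5. d^5/ds^5[1/s] = -120/s^6. d^6/ds^6[1/s] = 720/s^7. d^7/ds^7[1/s] = -5040/s^8. So L{t^7} = (-1)^{7}·-5040/s^8 = 5040/s^8. Then L{t^7·7} = 7·5040/s^8 = 35280/s^8

Final answer: 35280/s^8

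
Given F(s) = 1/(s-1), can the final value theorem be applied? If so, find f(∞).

sF(s) = s/(s-1) has a pole at s = 1 in the right half-plane. Theorem does NOT apply (unstable system; f(t) = e^t grows without bound).

Final answer: Not applicable (unstable)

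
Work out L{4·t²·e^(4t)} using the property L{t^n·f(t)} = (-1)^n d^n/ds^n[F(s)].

L{e^(4t)} = 1/(s-4). d/ds[1/(s-4)] = -1/(s-4)². d²/ds²[1/(s-4)] = 2/(s-4)³. So L{t²·e^(4t)} = (-1)² · 2/(s-4)³ = 2/(s-4)³. Then L{4·t²·e^(4t)} = 4·2/(s-4)³ = 8/(s-4)³

Final answer: 8/(s-4)³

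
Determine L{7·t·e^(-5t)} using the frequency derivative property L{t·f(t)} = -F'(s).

L{e^(-5t)} = 1/(s+5). By frequency derivative: L{t·e^(-5t)} = -d/ds[1/(s+5)] = -(-1)/(s+5)² = 1/(s+5)². Then L{7·t·e^(-5t)} = 7·1/(s+5)² = 7/(s+5)²

Final answer: 7/(s+5)²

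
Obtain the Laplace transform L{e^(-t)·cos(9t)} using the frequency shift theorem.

Frequency shift: L{e^(at)f(t)} = F(s-a). L{e^(-t)·cos(9t)} = (s+1)/((s+1)² + 81)

Final answer: (s+1)/((s+1)² + 81)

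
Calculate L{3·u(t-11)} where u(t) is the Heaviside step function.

L{u(t-a)} = e^(-as)/s. Here a=11, so L{u(t-11)} = e^(-11s)/s, and L{3·u(t-11)} = 3·e^(-11s)/s

Final answer: 3·e^(-11s)/s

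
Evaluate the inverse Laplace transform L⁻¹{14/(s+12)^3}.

L⁻¹{n!/(s-a)^(n+1)} = t^n·e^(at) with n=2, a=-12. So L⁻¹{2/(s+12)^3} = t^2·e^(-12t), and L⁻¹{14/(s+12)^3} = (14/2)·t^2·e^(-12t) = 7·t^2·e^(-12t)

Final answer: 7·t^2·e^(-12t)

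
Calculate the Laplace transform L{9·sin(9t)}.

L{sin(ωt)} = ω/(s² + ω²), so L{sin(9t)} = 9/(s² + 81). Then L{9·sin(9t)} = 9·9/(s² + 81) = 81/(s² + 81)

Final answer: 81/(s² + 81)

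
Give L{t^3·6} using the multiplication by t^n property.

L{6} = 6/s. d^1/ds^1[1/s] = -1/s². d^2/ds^2[1/s] = 2/s^3. d^3/ds^3[1/s] = -6/s^4. So L{t^3} = (-1)^{3}·-6/s^4 = 6/s^4. Then L{t^3·6} = 6·6/s^4 = 36/s^4

Final answer: 36/s^4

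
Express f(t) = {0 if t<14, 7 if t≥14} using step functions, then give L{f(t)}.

f(t) = 7·u(t-14). L{u(t-14)} = e^(-14s)/s, so L{f(t)} = 7·e^(-14s)/s

Final answer: 7·e^(-14s)/s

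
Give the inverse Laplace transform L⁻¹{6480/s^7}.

L⁻¹{n!/s^(n+1)} = t^n with n=6. So L⁻¹{720/s^7} = t^6, and L⁻¹{6480/s^7} = (6480/720)·t^6 = 9·t^6

Final answer: 9·t^6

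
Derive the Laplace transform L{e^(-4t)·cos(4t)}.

L{e^(at)·cos(ωt)} = (s-a)/((s-a)² + ω²), so L{e^(-4t)·cos(4t)} = (s+4)/((s+4)² + 16)

Final answer: (s+4)/((s+4)² + 16)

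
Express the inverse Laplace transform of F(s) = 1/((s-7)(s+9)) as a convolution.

1/((s-7)(s+9)) = (1/(s-7))·(1/(s+9)) = L{e^(7t)}·L{e^(-9t)}. So f(t) = e^(7t)*e^(-9t) = ∫₀ᵗ e^(7τ)·e^(-9(t-τ)) dτ

Final answer: ∫₀ᵗ e^(7τ)·e^(-9(t-τ)) dτ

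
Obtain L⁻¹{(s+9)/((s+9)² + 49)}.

Using frequency shift: L⁻¹{(s-a)/((s-a)² + b²)} = e^(at)cos(bt). Here a=-9, b=7

Final answer: e^(-9t)·cos(7t)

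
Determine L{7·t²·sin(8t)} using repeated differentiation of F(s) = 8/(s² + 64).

F(s) = 8/(s² + 64). F'(s) = -16s/(s² + 64)². F''(s) = -16(64 - 3s²)/(s² + 64)³ = (48s² - 1024)/(s² + 64)³. So L{t²·sin(8t)} = (-1)² F''(s) = (48s² - 1024)/(s² + 64)³. Then L{7·t²·sin(8t)} = 7·(48s² - 1024)/(s² + 64)³ = (336s² - 7168)/(s² + 64)³

Final answer: (336s² - 7168)/(s² + 64)³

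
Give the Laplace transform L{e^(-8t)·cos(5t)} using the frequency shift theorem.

Frequency shift: L{e^(at)f(t)} = F(s-a). L{e^(-8t)·cos(5t)} = (s+8)/((s+8)² + 25)

Final answer: (s+8)/((s+8)² + 25)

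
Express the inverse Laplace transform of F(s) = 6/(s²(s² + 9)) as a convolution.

6/(s²(s² + 9)) = (1/s²)·(6/(s² + 9)) = L{t}·L{2·sin(3t)}. So f(t) = t*(2·sin(3t)) = ∫₀ᵗ 2τ·sin(3(t-τ)) dτ

Final answer: ∫₀ᵗ 2τ·sin(3(t-τ)) dτ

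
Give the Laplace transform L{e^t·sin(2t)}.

L{e^(at)·sin(ωt)} = ω/((s-a)² + ω²), so L{e^t·sin(2t)} = 2/((s-1)² + 4)

Final answer: 2/((s-1)² + 4)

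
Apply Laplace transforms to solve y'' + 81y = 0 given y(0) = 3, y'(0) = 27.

L{y''} + 81L{y} = 0. s²Y - 3s - 27 + 81Y = 0. Y(s² + 81) = 3s + 27. Y = (3s + 27)/(s² + 81). Inverting: y(t) = 3cos(9t) + 3sin(9t)

Final answer: y(t) = 3cos(9t) + 3sin(9t)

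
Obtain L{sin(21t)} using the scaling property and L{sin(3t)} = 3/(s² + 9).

Using L{f(at)} = (1/a)F(s/a) with a=7: L{sin(21t)} = (1/7) · 3/((s/7)² + 9) = (1/7) · 3·49/(s² + 441) = 21/(s² + 441)

Final answer: 21/(s² + 441)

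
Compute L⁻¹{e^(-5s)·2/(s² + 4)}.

L⁻¹{2/(s² + 4)} = sin(2t). By the time shift theorem, L⁻¹{e^(-as)F(s)} = u(t-a)f(t-a) with a=5, so L⁻¹{e^(-5s)·2/(s² + 4)} = u(t-5)·sin(2(t-5))

Final answer: u(t-5)·sin(2(t-5))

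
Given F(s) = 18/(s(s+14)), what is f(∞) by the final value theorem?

f(∞) = lim_{s→0} s·18/(s(s+14)) = lim_{s→0} 18/(s+14) = 18/14 = 9/7

Final answer: 9/7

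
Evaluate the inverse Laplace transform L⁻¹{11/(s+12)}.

L⁻¹{1/(s-a)} = e^(at), so L⁻¹{1/(s+12)} = e^(-12t), and L⁻¹{11/(s+12)} = 11·e^(-12t)

Final answer: 11·e^(-12t)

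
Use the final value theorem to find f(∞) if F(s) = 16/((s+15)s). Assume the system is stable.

f(∞) = lim_{s→0} sF(s) = lim_{s→0} 16/(s+15) = 16/15

Final answer: 16/15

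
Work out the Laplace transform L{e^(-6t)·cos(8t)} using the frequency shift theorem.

Frequency shift: L{e^(at)f(t)} = F(s-a). L{e^(-6t)·cos(8t)} = (s+6)/((s+6)² + 64)

Final answer: (s+6)/((s+6)² + 64)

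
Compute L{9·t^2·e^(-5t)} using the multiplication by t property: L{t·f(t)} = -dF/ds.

Using L{t^n·e^(at)} = n!/(s-a)^(n+1), L{t^2·e^(-5t)} = 2/(s+5)^3, so L{9·t^2·e^(-5t)} = 9·2/(s+5)^3 = 18/(s+5)^3

Final answer: 18/(s+5)^3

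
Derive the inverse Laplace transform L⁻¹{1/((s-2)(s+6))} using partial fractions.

Decompose: A/(s-2) + B/(s+6). A = 1/8, B = -1/8. f(t) = (e^(2t) - e^(-6t))/8

Final answer: (e^(2t) - e^(-6t))/8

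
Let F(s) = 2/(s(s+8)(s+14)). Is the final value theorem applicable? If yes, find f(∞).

Poles of sF(s) = 2/((s+8)(s+14)) are at s = -8 and s = -14, both in the left half-plane. Theorem applies. f(∞) = lim_{s→0} sF(s) = 2/(8·14) = 1/56

Final answer: 1/56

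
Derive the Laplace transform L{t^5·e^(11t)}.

L{t^n·e^(at)} = n!/(s-a)^(n+1), so L{t^5·e^(11t)} = 120/(s-11)^6

Final answer: 120/(s-11)^6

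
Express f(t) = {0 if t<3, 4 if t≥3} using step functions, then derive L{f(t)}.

f(t) = 4·u(t-3). L{u(t-3)} = e^(-3s)/s, so L{f(t)} = 4·e^(-3s)/s

Final answer: 4·e^(-3s)/s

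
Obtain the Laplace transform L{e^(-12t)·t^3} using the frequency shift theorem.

L{e^(at)·t^n} = n!/(s-a)^(n+1), so L{e^(-12t)·t^3} = 6/(s+12)^4

Final answer: 6/(s+12)^4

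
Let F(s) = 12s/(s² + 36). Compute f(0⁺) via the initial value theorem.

f(0⁺) = lim_{s→∞} s·12s/(s² + 36) = lim_{s→∞} 12s²/(s² + 36) = 12

Final answer: 12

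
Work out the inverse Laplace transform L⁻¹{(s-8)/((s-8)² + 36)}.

Using frequency shift, L⁻¹{(s-8)/((s-8)² + 36)} = e^(8t)·cos(6t)

Final answer: e^(8t)·cos(6t)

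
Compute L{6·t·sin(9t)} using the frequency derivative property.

L{sin(9t)} = 9/(s² + 81). By L{t·f(t)} = -F'(s): -d/ds[9/(s² + 81)] = -(9)·(-2s)/(s² + 81)² = 18s/(s² + 81)². Then L{6·t·sin(9t)} = 6·18s/(s² + 81)² = 108s/(s² + 81)²

Final answer: 108s/(s² + 81)²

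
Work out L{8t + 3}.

L{8t + 3} = 8·L{t} + 3·L{1} = 8/s² + 3/s

Final answer: 8/s² + 3/s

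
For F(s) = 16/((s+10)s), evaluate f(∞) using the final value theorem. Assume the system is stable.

f(∞) = lim_{s→0} sF(s) = lim_{s→0} 16/(s+10) = 8/5

Final answer: 8/5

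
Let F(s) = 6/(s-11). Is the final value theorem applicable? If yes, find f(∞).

sF(s) = 6s/(s-11) has a pole at s = 11 in the right half-plane. Theorem does NOT apply (unstable system; f(t) = 6·e^(11t) grows without bound).

Final answer: Not applicable (unstable)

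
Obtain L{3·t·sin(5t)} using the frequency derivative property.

L{sin(5t)} = 5/(s² + 25). By L{t·f(t)} = -F'(s): -d/ds[5/(s² + 25)] = -(5)·(-2s)/(s² + 25)² = 10s/(s² + 25)². Then L{3·t·sin(5t)} = 3·10s/(s² + 25)² = 30s/(s² + 25)²

Final answer: 30s/(s² + 25)²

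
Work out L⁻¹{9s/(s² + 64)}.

This is the form c·s/(s² + a²) with a = 8, c = 9. L⁻¹ = 9·cos(8t)

Final answer: 9·cos(8t)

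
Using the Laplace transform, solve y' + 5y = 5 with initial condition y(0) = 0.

sY + 5Y = 5/s. Y = 5/(s(s+5)). Partial fractions: Y = 1/s - 1/(s+5)

Final answer: y(t) = (1 - e^(-5t))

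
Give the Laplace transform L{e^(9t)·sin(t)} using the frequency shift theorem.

Frequency shift: L{e^(at)f(t)} = F(s-a). L{e^(9t)·sin(t)} = 1/((s-9)² + 1)

Final answer: 1/((s-9)² + 1)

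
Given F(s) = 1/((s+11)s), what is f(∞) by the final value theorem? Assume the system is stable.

f(∞) = lim_{s→0} sF(s) = lim_{s→0} 1/(s+11) = 1/11

Final answer: 1/11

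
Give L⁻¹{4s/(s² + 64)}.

This is the form c·s/(s² + a²) with a = 8, c = 4. L⁻¹ = 4·cos(8t)

Final answer: 4·cos(8t)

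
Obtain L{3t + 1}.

L{3t + 1} = 3·L{t} + L{1} = 3/s² + 1/s

Final answer: 3/s² + 1/s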